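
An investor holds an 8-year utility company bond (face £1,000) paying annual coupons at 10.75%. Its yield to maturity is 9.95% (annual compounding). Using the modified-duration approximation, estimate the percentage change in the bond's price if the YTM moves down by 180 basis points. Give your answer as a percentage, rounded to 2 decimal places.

+9.49%

Periodic yield y = 0.0995. Modified duration first:
  t   CF        PV=CF/(1+0.0995)^t    t·PV
  1       107.50        97.7717        97.7717
  2       107.50        88.9238       177.8476
  3       107.50        80.8766       242.6297
  4       107.50        73.5576       294.2304
  5       107.50        66.9010       334.5048
  6       107.50        60.8467       365.0802
  7       107.50        55.3403       387.3824
  8     1,107.50       518.5395     4,148.3162
  Σ                  1,042.7572     6,047.7630
P = 1,042.7572; D_Mac = 5.79978 yrs; D_mod = 5.79978/(1+0.0995) = 5.27493 yrs.
ΔP/P ≈ -D_mod · Δy = -5.27493 × (-0.018) = +0.094949 = +9.4949%.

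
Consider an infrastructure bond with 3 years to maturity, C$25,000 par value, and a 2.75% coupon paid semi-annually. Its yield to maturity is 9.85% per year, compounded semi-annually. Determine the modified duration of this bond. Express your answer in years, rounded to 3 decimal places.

2.752 years

Periodic yield y = 0.04925. First find Macaulay duration:
  t   CF        PV=CF/(1+0.04925)^t    t·PV
  1       343.75       327.6150       327.6150
  2       343.75       312.2373       624.4746
  3       343.75       297.5814       892.7442
  4       343.75       283.6134     1,134.4537
  5       343.75       270.3011     1,351.5055
  6    25,343.75    18,993.1505   113,958.9027
  Σ                 20,484.4986   118,289.6957
P = 20,484.4986; Macaulay duration = 118,289.6957 / 20,484.4986 = 5.77460 half-year periods = 2.88730 years.
Modified duration = D_Mac / (1 + y) = 2.88730 / 1.04925 = 2.75177 years.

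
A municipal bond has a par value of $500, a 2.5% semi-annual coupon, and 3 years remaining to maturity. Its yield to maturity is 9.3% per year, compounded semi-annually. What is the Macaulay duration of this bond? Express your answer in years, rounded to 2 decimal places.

2.90 years

Periodic yield y = 0.0465. Discount each cash flow and weight by its period:
  t   CF        PV=CF/(1+0.0465)^t    t·PV
  1         6.25         5.9723         5.9723
  2         6.25         5.7069        11.4138
  3         6.25         5.4533        16.3600
  4         6.25         5.2110        20.8441
  5         6.25         4.9795        24.8974
  6       506.25       385.4159     2,312.4955
  Σ                    412.7390     2,391.9831
Price P = Σ PV = 412.7390.
Macaulay duration = Σ(t·PV) / P = 2,391.9831 / 412.7390 = 5.79539 half-year periods.
In years: 5.79539 / 2 = 2.89769 years.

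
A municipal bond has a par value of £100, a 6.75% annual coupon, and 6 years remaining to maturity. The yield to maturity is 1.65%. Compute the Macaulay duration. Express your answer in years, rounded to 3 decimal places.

Periodic yield y = 0.0165. Discount each cash flow and weight by its year:
  t   CF        PV=CF/(1+0.0165)^t    t·PV
  1         6.75         6.6404         6.6404
  2         6.75         6.5326        13.0653
  3         6.75         6.4266        19.2798
  4         6.75         6.3223        25.2891
  5         6.75         6.2197        31.0983
  6       106.75        96.7662       580.5971
  Σ                    128.9078       675.9701
Price P = Σ PV = 128.9078.
Macaulay duration = Σ(t·PV) / P = 675.9701 / 128.9078 = 5.24383 years.

5.244 years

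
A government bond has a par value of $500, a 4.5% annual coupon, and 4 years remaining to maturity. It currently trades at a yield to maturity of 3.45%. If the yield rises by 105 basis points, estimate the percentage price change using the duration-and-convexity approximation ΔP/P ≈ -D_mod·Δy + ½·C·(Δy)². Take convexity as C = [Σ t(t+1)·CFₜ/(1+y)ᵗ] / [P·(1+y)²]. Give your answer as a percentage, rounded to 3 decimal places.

-3.716%

With y = 0.0345:
  t   CF        PV=CF/(1+0.0345)^t    t·PV        t(t+1)·PV
  1        22.50        21.7496        21.7496          43.4993
  2        22.50        21.0243        42.0486         126.1458
  3        22.50        20.3232        60.9695         243.8778
  4       522.50       456.2095     1,824.8380       9,124.1898
  Σ                    519.3066     1,949.6056       9,537.7127
P = 519.3066; D_Mac = 3.75425 yrs; D_mod = 3.62905 yrs; C = 17.16167.
Duration effect: -3.62905 × (+0.0105) = -0.038105
Convexity effect: 0.5 × 17.16167 × (0.0105)² = +0.0009460
ΔP/P ≈ -0.038105 + 0.0009460 = -0.037159 = -3.7159%.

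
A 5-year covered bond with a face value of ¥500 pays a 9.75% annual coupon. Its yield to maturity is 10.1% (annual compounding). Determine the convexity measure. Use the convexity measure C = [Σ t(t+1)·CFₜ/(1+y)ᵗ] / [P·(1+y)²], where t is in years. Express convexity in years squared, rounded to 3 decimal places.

19.408

With y = 0.101:
  t   CF        PV=CF/(1+0.101)^t    t·PV        t(t+1)·PV
  1        48.75        44.2779        44.2779          88.5559
  2        48.75        40.2161        80.4322         241.2966
  3        48.75        36.5269       109.5807         438.3226
  4        48.75        33.1761       132.7044         663.5220
  5       548.75       339.1860     1,695.9301      10,175.5805
  Σ                    493.3830     2,062.9253      11,607.2776
P = 493.3830.
Convexity = Σ t(t+1)·PV / [P·(1+y)²] = 11,607.2776 / (493.3830 × 1.212201) = 19.40759.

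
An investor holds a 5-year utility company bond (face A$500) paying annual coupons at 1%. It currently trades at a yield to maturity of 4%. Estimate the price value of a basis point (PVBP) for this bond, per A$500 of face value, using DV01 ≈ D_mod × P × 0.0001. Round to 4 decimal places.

A$0.2038

Periodic yield y = 0.04.
  t   CF        PV=CF/(1+0.04)^t    t·PV
  1         5.00         4.8077         4.8077
  2         5.00         4.6228         9.2456
  3         5.00         4.4450        13.3349
  4         5.00         4.2740        17.0961
  5       505.00       415.0732     2,075.3659
  Σ                    433.2227     2,119.8502
P = 433.2227; D_Mac = 4.89321 yrs; D_mod = 4.70501 yrs.
DV01 ≈ 4.70501 × 433.2227 × 0.0001 = 0.203832.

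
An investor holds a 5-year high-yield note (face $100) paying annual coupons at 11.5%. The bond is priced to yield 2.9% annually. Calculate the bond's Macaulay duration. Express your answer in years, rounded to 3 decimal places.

4.221 years

Periodic yield y = 0.029. Discount each cash flow and weight by its year:
  t   CF        PV=CF/(1+0.029)^t    t·PV
  1        11.50        11.1759        11.1759
  2        11.50        10.8609        21.7219
  3        11.50        10.5548        31.6645
  4        11.50        10.2574        41.0295
  5       111.50        96.6491       483.2457
  Σ                    139.4982       588.8375
Price P = Σ PV = 139.4982.
Macaulay duration = Σ(t·PV) / P = 588.8375 / 139.4982 = 4.22111 years.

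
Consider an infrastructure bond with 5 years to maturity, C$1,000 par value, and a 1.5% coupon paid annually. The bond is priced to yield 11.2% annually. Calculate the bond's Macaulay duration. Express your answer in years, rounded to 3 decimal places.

Periodic yield y = 0.112. Discount each cash flow and weight by its year:
  t   CF        PV=CF/(1+0.112)^t    t·PV
  1        15.00        13.4892        13.4892
  2        15.00        12.1306        24.2612
  3        15.00        10.9088        32.7264
  4        15.00         9.8101        39.2403
  5     1,015.00       596.9557     2,984.7785
  Σ                    643.2944     3,094.4956
Price P = Σ PV = 643.2944.
Macaulay duration = Σ(t·PV) / P = 3,094.4956 / 643.2944 = 4.81039 years.

4.810 years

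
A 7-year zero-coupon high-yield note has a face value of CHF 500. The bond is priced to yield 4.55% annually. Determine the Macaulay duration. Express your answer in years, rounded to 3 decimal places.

A zero-coupon bond has a single cash flow at maturity, so its Macaulay duration equals its maturity: 7 years.

7.000 years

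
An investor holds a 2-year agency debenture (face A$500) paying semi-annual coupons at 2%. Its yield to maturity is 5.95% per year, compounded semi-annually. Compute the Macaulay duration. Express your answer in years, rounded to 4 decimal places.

Periodic yield y = 0.02975. Discount each cash flow and weight by its period:
  t   CF        PV=CF/(1+0.02975)^t    t·PV
  1         5.00         4.8555         4.8555
  2         5.00         4.7153         9.4305
  3         5.00         4.5790        13.7371
  4       505.00       449.1218     1,796.4874
  Σ                    463.2717     1,824.5106
Price P = Σ PV = 463.2717.
Macaulay duration = Σ(t·PV) / P = 1,824.5106 / 463.2717 = 3.93832 half-year periods.
In years: 3.93832 / 2 = 1.96916 years.

1.9692 years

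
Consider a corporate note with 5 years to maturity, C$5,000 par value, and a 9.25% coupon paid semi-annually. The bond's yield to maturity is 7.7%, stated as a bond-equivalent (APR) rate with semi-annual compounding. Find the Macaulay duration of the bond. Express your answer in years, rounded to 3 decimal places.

4.145 years

Periodic yield y = 0.0385. Discount each cash flow and weight by its period:
  t   CF        PV=CF/(1+0.0385)^t    t·PV
  1       231.25       222.6769       222.6769
  2       231.25       214.4217       428.8434
  3       231.25       206.4725       619.4175
  4       231.25       198.8180       795.2721
  5       231.25       191.4473       957.2365
  6       231.25       184.3498     1,106.0990
  7       231.25       177.5155     1,242.6084
  8       231.25       170.9345     1,367.4760
  9       231.25       164.5975     1,481.3775
  10    5,231.25     3,585.4235    35,854.2355
  Σ                  5,316.6573    44,075.2428
Price P = Σ PV = 5,316.6573.
Macaulay duration = Σ(t·PV) / P = 44,075.2428 / 5,316.6573 = 8.29003 half-year periods.
In years: 8.29003 / 2 = 4.14501 years.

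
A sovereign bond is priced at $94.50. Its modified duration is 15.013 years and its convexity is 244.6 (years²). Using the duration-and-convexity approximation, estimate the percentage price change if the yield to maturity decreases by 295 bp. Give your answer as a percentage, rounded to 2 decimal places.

+54.93%

Duration effect: -D_mod·Δy = -15.013 × (-0.0295) = +0.4428835
Convexity effect: ½·C·(Δy)² = 0.5 × 244.6 × (-0.0295)² = +0.106431575
ΔP/P ≈ +0.4428835 + 0.106431575 = +0.549315075
= +54.9315075%.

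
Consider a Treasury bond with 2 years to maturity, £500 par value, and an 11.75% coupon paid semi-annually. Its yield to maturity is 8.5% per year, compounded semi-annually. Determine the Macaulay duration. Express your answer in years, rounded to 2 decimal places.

1.84 years

Periodic yield y = 0.0425. Discount each cash flow and weight by its period:
  t   CF        PV=CF/(1+0.0425)^t    t·PV
  1       29.375        28.1775        28.1775
  2       29.375        27.0287        54.0575
  3       29.375        25.9268        77.7805
  4      529.375       448.1869     1,792.7477
  Σ                    529.3200     1,952.7631
Price P = Σ PV = 529.3200.
Macaulay duration = Σ(t·PV) / P = 1,952.7631 / 529.3200 = 3.68919 half-year periods.
In years: 3.68919 / 2 = 1.84460 years.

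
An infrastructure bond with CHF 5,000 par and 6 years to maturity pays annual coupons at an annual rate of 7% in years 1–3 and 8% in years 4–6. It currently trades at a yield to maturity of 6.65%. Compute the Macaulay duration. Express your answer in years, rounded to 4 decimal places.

Periodic yield y = 0.0665. Discount each cash flow and weight by its year:
  t   CF        PV=CF/(1+0.0665)^t    t·PV
  1       350.00       328.1763       328.1763
  2       350.00       307.7133       615.4267
  3       350.00       288.5263       865.5790
  4       400.00       309.1837     1,236.7347
  5       400.00       289.9050     1,449.5250
  6     5,400.00     3,669.6834    22,018.1006
  Σ                  5,193.1881    26,513.5422
Price P = Σ PV = 5,193.1881.
Macaulay duration = Σ(t·PV) / P = 26,513.5422 / 5,193.1881 = 5.10545 years.

5.1054 years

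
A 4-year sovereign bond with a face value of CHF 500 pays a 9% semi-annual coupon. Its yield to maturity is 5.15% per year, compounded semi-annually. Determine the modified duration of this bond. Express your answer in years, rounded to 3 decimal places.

3.399 years

Periodic yield y = 0.02575. First find Macaulay duration:
  t   CF        PV=CF/(1+0.02575)^t    t·PV
  1        22.50        21.9352        21.9352
  2        22.50        21.3845        42.7690
  3        22.50        20.8477        62.5431
  4        22.50        20.3243        81.2974
  5        22.50        19.8141        99.0706
  6        22.50        19.3167       115.9003
  7        22.50        18.8318       131.8226
  8       522.50       426.3380     3,410.7044
  Σ                    568.7924     3,966.0425
P = 568.7924; Macaulay duration = 3,966.0425 / 568.7924 = 6.97274 half-year periods = 3.48637 years.
Modified duration = D_Mac / (1 + y) = 3.48637 / 1.02575 = 3.39885 years.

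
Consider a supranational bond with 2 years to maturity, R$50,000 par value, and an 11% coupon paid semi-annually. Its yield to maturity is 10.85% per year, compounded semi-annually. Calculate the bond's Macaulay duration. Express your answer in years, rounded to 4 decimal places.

Periodic yield y = 0.05425. Discount each cash flow and weight by its period:
  t   CF        PV=CF/(1+0.05425)^t    t·PV
  1     2,750.00     2,608.4894     2,608.4894
  2     2,750.00     2,474.2608     4,948.5216
  3     2,750.00     2,346.9393     7,040.8180
  4    52,750.00    42,701.9812   170,807.9249
  Σ                 50,131.6708   185,405.7539
Price P = Σ PV = 50,131.6708.
Macaulay duration = Σ(t·PV) / P = 185,405.7539 / 50,131.6708 = 3.69838 half-year periods.
In years: 3.69838 / 2 = 1.84919 years.

1.8492 years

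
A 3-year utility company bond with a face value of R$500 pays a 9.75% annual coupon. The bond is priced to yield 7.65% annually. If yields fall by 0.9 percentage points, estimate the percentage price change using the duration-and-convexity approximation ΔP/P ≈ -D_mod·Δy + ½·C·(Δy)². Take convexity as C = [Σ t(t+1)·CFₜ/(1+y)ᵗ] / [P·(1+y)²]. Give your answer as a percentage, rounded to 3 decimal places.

With y = 0.0765:
  t   CF        PV=CF/(1+0.0765)^t    t·PV        t(t+1)·PV
  1        48.75        45.2856        45.2856          90.5713
  2        48.75        42.0675        84.1350         252.4049
  3       548.75       439.8782     1,319.6346       5,278.5383
  Σ                    527.2313     1,449.0552       5,621.5145
P = 527.2313; D_Mac = 2.74842 yrs; D_mod = 2.55311 yrs; C = 9.20077.
Duration effect: -2.55311 × (-0.009) = +0.022978
Convexity effect: 0.5 × 9.20077 × (-0.009)² = +0.0003726
ΔP/P ≈ +0.022978 + 0.0003726 = +0.023351 = +2.3351%.

+2.335%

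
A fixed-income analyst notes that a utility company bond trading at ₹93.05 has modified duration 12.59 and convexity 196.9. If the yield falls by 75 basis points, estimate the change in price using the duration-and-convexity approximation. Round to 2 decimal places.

Duration effect: -D_mod·Δy = -12.59 × (-0.0075) = +0.094425
Convexity effect: ½·C·(Δy)² = 0.5 × 196.9 × (-0.0075)² = +0.0055378125
ΔP/P ≈ +0.094425 + 0.0055378125 = +0.0999628125
ΔP ≈ 93.05 × (+0.0999628125) = +9.301539703125.

+₹9.30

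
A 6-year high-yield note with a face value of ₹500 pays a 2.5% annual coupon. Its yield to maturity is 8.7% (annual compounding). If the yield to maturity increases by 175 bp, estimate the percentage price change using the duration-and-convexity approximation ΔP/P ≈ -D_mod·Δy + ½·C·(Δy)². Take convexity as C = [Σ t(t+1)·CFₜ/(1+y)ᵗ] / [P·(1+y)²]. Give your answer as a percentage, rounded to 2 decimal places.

-8.47%

With y = 0.087:
  t   CF        PV=CF/(1+0.087)^t    t·PV        t(t+1)·PV
  1        12.50        11.4995        11.4995          22.9991
  2        12.50        10.5792        21.1583          63.4749
  3        12.50         9.7324        29.1973         116.7892
  4        12.50         8.9535        35.8139         179.0696
  5        12.50         8.2369        41.1844         247.1061
  6       512.50       310.6824     1,864.0942      13,048.6594
  Σ                    359.6838     2,002.9476      13,678.0983
P = 359.6838; D_Mac = 5.56863 yrs; D_mod = 5.12294 yrs; C = 32.18442.
Duration effect: -5.12294 × (+0.0175) = -0.089651
Convexity effect: 0.5 × 32.18442 × (0.0175)² = +0.0049282
ΔP/P ≈ -0.089651 + 0.0049282 = -0.084723 = -8.4723%.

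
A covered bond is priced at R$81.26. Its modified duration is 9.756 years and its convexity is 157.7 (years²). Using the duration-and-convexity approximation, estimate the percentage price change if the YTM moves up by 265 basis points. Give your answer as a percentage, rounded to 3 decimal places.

Duration effect: -D_mod·Δy = -9.756 × (+0.0265) = -0.258534
Convexity effect: ½·C·(Δy)² = 0.5 × 157.7 × (0.0265)² = +0.0553724125
ΔP/P ≈ -0.258534 + 0.0553724125 = -0.2031615875
= -20.31615875%.

-20.316%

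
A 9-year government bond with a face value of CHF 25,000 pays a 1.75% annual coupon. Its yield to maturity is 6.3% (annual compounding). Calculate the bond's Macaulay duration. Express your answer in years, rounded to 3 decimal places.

8.255 years

Periodic yield y = 0.063. Discount each cash flow and weight by its year:
  t   CF        PV=CF/(1+0.063)^t    t·PV
  1       437.50       411.5710       411.5710
  2       437.50       387.1788       774.3575
  3       437.50       364.2321     1,092.6964
  4       437.50       342.6455     1,370.5819
  5       437.50       322.3382     1,611.6908
  6       437.50       303.2344     1,819.4064
  7       437.50       285.2628     1,996.8399
  8       437.50       268.3564     2,146.8511
  9    25,437.50    14,678.2759   132,104.4829
  Σ                 17,363.0951   143,328.4780
Price P = Σ PV = 17,363.0951.
Macaulay duration = Σ(t·PV) / P = 143,328.4780 / 17,363.0951 = 8.25478 years.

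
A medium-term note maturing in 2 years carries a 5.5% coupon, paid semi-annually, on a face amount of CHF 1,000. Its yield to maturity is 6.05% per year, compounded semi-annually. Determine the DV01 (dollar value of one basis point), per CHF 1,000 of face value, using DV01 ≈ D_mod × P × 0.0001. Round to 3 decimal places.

CHF 0.185

Periodic yield y = 0.03025.
  t   CF        PV=CF/(1+0.03025)^t    t·PV
  1        27.50        26.6926        26.6926
  2        27.50        25.9088        51.8176
  3        27.50        25.1481        75.4442
  4     1,027.50       912.0346     3,648.1386
  Σ                    989.7841     3,802.0930
P = 989.7841; D_Mac = 3.84134 half-year periods = 1.92067 yrs; D_mod = 1.86427 yrs.
DV01 ≈ 1.86427 × 989.7841 × 0.0001 = 0.184523.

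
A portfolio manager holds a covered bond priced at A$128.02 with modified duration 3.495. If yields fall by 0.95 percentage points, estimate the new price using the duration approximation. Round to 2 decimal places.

A$132.27

Duration approximation: ΔP/P ≈ -D_mod · Δy = -3.495 × (-0.0095) = +0.0332025.
New price ≈ 128.02 × (1 + 0.0332025) = 132.27058405.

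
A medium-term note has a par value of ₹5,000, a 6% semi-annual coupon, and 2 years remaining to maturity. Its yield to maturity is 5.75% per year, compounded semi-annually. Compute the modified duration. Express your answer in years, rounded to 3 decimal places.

Periodic yield y = 0.02875. First find Macaulay duration:
  t   CF        PV=CF/(1+0.02875)^t    t·PV
  1       150.00       145.8080       145.8080
  2       150.00       141.7332       283.4664
  3       150.00       137.7722       413.3167
  4     5,150.00     4,597.9880    18,391.9521
  Σ                  5,023.3015    19,234.5432
P = 5,023.3015; Macaulay duration = 19,234.5432 / 5,023.3015 = 3.82906 half-year periods = 1.91453 years.
Modified duration = D_Mac / (1 + y) = 1.91453 / 1.02875 = 1.86103 years.

1.861 years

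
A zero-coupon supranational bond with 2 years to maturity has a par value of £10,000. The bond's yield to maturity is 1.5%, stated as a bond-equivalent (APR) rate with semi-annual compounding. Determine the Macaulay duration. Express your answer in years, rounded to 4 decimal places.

2.0000 years

A zero-coupon bond has a single cash flow at maturity, so its Macaulay duration equals its maturity: 2 years.
(Equivalently: 4 semi-annual periods ÷ 2 = 2 years.)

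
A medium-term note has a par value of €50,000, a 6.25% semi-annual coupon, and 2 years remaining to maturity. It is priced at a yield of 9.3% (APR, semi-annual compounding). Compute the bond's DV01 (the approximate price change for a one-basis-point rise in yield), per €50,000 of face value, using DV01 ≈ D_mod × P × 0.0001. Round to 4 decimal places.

€8.6192

Periodic yield y = 0.0465.
  t   CF        PV=CF/(1+0.0465)^t    t·PV
  1     1,562.50     1,493.0721     1,493.0721
  2     1,562.50     1,426.7292     2,853.4585
  3     1,562.50     1,363.3342     4,090.0026
  4    51,562.50    42,990.9493   171,963.7973
  Σ                 47,274.0849   180,400.3305
P = 47,274.0849; D_Mac = 3.81605 half-year periods = 1.90803 yrs; D_mod = 1.82324 yrs.
DV01 ≈ 1.82324 × 47,274.0849 × 0.0001 = 8.619223.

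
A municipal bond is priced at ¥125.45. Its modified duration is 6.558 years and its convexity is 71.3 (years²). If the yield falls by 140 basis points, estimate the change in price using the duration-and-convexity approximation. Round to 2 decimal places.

+¥12.39

Duration effect: -D_mod·Δy = -6.558 × (-0.014) = +0.091812
Convexity effect: ½·C·(Δy)² = 0.5 × 71.3 × (-0.014)² = +0.0069874
ΔP/P ≈ +0.091812 + 0.0069874 = +0.0987994
ΔP ≈ 125.45 × (+0.0987994) = +12.39438473.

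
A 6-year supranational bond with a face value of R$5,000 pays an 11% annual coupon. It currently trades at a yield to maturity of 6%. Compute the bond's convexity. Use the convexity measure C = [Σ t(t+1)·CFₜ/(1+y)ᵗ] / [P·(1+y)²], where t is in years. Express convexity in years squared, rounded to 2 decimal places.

27.84

With y = 0.06:
  t   CF        PV=CF/(1+0.06)^t    t·PV        t(t+1)·PV
  1       550.00       518.8679       518.8679       1,037.7358
  2       550.00       489.4980       978.9961       2,936.9883
  3       550.00       461.7906     1,385.3718       5,541.4873
  4       550.00       435.6515     1,742.6061       8,713.0303
  5       550.00       410.9920     2,054.9600      12,329.7599
  6     5,550.00     3,912.5310    23,475.1860     164,326.3020
  Σ                  6,229.3311    30,155.9879     194,885.3035
P = 6,229.3311.
Convexity = Σ t(t+1)·PV / [P·(1+y)²] = 194,885.3035 / (6,229.3311 × 1.123600) = 27.84364.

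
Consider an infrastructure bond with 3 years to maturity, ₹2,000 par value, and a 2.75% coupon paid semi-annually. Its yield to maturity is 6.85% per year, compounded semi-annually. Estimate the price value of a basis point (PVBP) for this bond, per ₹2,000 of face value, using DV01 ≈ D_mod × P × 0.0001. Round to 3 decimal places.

Periodic yield y = 0.03425.
  t   CF        PV=CF/(1+0.03425)^t    t·PV
  1        27.50        26.5893        26.5893
  2        27.50        25.7088        51.4176
  3        27.50        24.8574        74.5723
  4        27.50        24.0343        96.1370
  5        27.50        23.2383       116.1917
  6     2,027.50     1,656.5620     9,939.3718
  Σ                  1,780.9901    10,304.2796
P = 1,780.9901; D_Mac = 5.78570 half-year periods = 2.89285 yrs; D_mod = 2.79705 yrs.
DV01 ≈ 2.79705 × 1,780.9901 × 0.0001 = 0.498152.

₹0.498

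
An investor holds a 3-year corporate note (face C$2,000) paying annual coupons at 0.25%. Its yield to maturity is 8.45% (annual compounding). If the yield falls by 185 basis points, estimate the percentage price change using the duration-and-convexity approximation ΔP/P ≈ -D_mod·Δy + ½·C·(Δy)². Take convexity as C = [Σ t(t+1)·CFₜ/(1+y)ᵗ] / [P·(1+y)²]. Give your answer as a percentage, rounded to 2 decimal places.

+5.28%

With y = 0.0845:
  t   CF        PV=CF/(1+0.0845)^t    t·PV        t(t+1)·PV
  1         5.00         4.6104         4.6104           9.2208
  2         5.00         4.2512         8.5024          25.5072
  3     2,005.00     1,571.9029     4,715.7086      18,862.8345
  Σ                  1,580.7645     4,728.8214      18,897.5625
P = 1,580.7645; D_Mac = 2.99148 yrs; D_mod = 2.75839 yrs; C = 10.16435.
Duration effect: -2.75839 × (-0.0185) = +0.051030
Convexity effect: 0.5 × 10.16435 × (-0.0185)² = +0.0017394
ΔP/P ≈ +0.051030 + 0.0017394 = +0.052770 = +5.2770%.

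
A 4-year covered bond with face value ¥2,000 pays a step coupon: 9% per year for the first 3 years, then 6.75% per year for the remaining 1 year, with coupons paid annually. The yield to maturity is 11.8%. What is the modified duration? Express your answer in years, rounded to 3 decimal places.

3.131 years

Periodic yield y = 0.118. First find Macaulay duration:
  t   CF        PV=CF/(1+0.118)^t    t·PV
  1       180.00       161.0018       161.0018
  2       180.00       144.0088       288.0175
  3       180.00       128.8093       386.4278
  4     2,135.00     1,366.5662     5,466.2647
  Σ                  1,800.3860     6,301.7118
P = 1,800.3860; Macaulay duration = 6,301.7118 / 1,800.3860 = 3.50020 years.
Modified duration = D_Mac / (1 + y) = 3.50020 / 1.118 = 3.13077 years.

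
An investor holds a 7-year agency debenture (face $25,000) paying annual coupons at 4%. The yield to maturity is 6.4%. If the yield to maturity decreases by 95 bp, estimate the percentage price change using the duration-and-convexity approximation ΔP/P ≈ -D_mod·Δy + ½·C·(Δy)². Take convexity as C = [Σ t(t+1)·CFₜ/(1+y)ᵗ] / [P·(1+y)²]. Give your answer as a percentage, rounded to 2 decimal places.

With y = 0.064:
  t   CF        PV=CF/(1+0.064)^t    t·PV        t(t+1)·PV
  1     1,000.00       939.8496       939.8496       1,879.6992
  2     1,000.00       883.3173     1,766.6346       5,299.9039
  3     1,000.00       830.1854     2,490.5563       9,962.2254
  4     1,000.00       780.2495     3,120.9979      15,604.9896
  5     1,000.00       733.3172     3,666.5859      21,999.5154
  6     1,000.00       689.2079     4,135.2473      28,946.7308
  7    26,000.00    16,841.5459   117,890.8210     943,126.5682
  Σ                 21,697.6728   134,010.6927   1,026,819.6326
P = 21,697.6728; D_Mac = 6.17627 yrs; D_mod = 5.80477 yrs; C = 41.80207.
Duration effect: -5.80477 × (-0.0095) = +0.055145
Convexity effect: 0.5 × 41.80207 × (-0.0095)² = +0.0018863
ΔP/P ≈ +0.055145 + 0.0018863 = +0.057032 = +5.7032%.

+5.70%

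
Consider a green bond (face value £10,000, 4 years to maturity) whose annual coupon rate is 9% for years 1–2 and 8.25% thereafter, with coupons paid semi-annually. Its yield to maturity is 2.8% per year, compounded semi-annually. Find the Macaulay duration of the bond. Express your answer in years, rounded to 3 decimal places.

Periodic yield y = 0.014. Discount each cash flow and weight by its period:
  t   CF        PV=CF/(1+0.014)^t    t·PV
  1       450.00       443.7870       443.7870
  2       450.00       437.6597       875.3195
  3       450.00       431.6171     1,294.8513
  4       450.00       425.6579     1,702.6316
  5       412.50       384.7992     1,923.9961
  6       412.50       379.4864     2,276.9184
  7       412.50       374.2469     2,619.7286
  8    10,412.50     9,316.4697    74,531.7574
  Σ                 12,193.7240    85,668.9899
Price P = Σ PV = 12,193.7240.
Macaulay duration = Σ(t·PV) / P = 85,668.9899 / 12,193.7240 = 7.02566 half-year periods.
In years: 7.02566 / 2 = 3.51283 years.

3.513 years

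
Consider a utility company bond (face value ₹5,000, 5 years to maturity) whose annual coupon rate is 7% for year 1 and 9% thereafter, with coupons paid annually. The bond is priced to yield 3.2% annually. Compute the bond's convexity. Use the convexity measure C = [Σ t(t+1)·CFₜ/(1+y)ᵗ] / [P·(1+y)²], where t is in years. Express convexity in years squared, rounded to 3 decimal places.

23.495

With y = 0.032:
  t   CF        PV=CF/(1+0.032)^t    t·PV        t(t+1)·PV
  1       350.00       339.1473       339.1473         678.2946
  2       450.00       422.5257       845.0514       2,535.1541
  3       450.00       409.4241     1,228.2724       4,913.0894
  4       450.00       396.7288     1,586.9152       7,934.5759
  5     5,450.00     4,655.8397    23,279.1983     139,675.1899
  Σ                  6,223.6656    27,278.5845     155,736.3040
P = 6,223.6656.
Convexity = Σ t(t+1)·PV / [P·(1+y)²] = 155,736.3040 / (6,223.6656 × 1.065024) = 23.49547.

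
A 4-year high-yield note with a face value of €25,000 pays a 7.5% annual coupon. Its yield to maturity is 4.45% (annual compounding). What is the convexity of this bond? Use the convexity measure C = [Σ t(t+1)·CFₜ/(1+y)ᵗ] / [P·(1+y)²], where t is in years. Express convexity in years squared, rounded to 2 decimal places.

16.03

With y = 0.0445:
  t   CF        PV=CF/(1+0.0445)^t    t·PV        t(t+1)·PV
  1     1,875.00     1,795.1173     1,795.1173       3,590.2346
  2     1,875.00     1,718.6379     3,437.2758      10,311.8274
  3     1,875.00     1,645.4168     4,936.2505      19,745.0021
  4    26,875.00    22,579.5195    90,318.0780     451,590.3899
  Σ                 27,738.6915   100,486.7216     485,237.4540
P = 27,738.6915.
Convexity = Σ t(t+1)·PV / [P·(1+y)²] = 485,237.4540 / (27,738.6915 × 1.090980) = 16.03435.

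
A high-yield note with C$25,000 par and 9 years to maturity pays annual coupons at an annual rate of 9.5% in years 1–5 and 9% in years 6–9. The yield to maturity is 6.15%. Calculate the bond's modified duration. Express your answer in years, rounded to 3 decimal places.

6.304 years

Periodic yield y = 0.0615. First find Macaulay duration:
  t   CF        PV=CF/(1+0.0615)^t    t·PV
  1     2,375.00     2,237.3999     2,237.3999
  2     2,375.00     2,107.7719     4,215.5439
  3     2,375.00     1,985.6542     5,956.9626
  4     2,375.00     1,870.6116     7,482.4463
  5     2,375.00     1,762.2342     8,811.1709
  6     2,250.00     1,572.7603     9,436.5616
  7     2,250.00     1,481.6394    10,371.4760
  8     2,250.00     1,395.7979    11,166.3829
  9    27,250.00    15,925.2596   143,327.3362
  Σ                 30,339.1290   203,005.2804
P = 30,339.1290; Macaulay duration = 203,005.2804 / 30,339.1290 = 6.69120 years.
Modified duration = D_Mac / (1 + y) = 6.69120 / 1.0615 = 6.30354 years.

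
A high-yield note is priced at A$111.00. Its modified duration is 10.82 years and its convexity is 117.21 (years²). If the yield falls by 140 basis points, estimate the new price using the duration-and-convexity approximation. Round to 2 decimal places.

Duration effect: -D_mod·Δy = -10.82 × (-0.014) = +0.151480
Convexity effect: ½·C·(Δy)² = 0.5 × 117.21 × (-0.014)² = +0.01148658
ΔP/P ≈ +0.151480 + 0.01148658 = +0.16296658
New price ≈ 111.00 × (1 + 0.16296658) = 129.08929038.

A$129.09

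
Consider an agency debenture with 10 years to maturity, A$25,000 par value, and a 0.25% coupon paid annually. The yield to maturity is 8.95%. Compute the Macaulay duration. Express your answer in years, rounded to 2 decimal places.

Periodic yield y = 0.0895. Discount each cash flow and weight by its year:
  t   CF        PV=CF/(1+0.0895)^t    t·PV
  1        62.50        57.3658        57.3658
  2        62.50        52.6533       105.3066
  3        62.50        48.3279       144.9838
  4        62.50        44.3579       177.4316
  5        62.50        40.7140       203.5700
  6        62.50        37.3694       224.2167
  7        62.50        34.2996       240.0974
  8        62.50        31.4820       251.8559
  9        62.50        28.8958       260.0623
  10   25,062.50    10,635.3563   106,353.5630
  Σ                 11,010.8221   108,018.4531
Price P = Σ PV = 11,010.8221.
Macaulay duration = Σ(t·PV) / P = 108,018.4531 / 11,010.8221 = 9.81021 years.

9.81 years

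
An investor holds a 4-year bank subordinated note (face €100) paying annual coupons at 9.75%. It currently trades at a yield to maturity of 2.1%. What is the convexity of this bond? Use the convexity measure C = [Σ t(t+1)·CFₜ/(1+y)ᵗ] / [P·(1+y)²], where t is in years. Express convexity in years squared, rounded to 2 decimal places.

16.39

With y = 0.021:
  t   CF        PV=CF/(1+0.021)^t    t·PV        t(t+1)·PV
  1         9.75         9.5495         9.5495          19.0989
  2         9.75         9.3530        18.7061          56.1183
  3         9.75         9.1607        27.4820         109.9281
  4       109.75       100.9954       403.9816       2,019.9078
  Σ                    129.0586       459.7191       2,205.0531
P = 129.0586.
Convexity = Σ t(t+1)·PV / [P·(1+y)²] = 2,205.0531 / (129.0586 × 1.042441) = 16.39007.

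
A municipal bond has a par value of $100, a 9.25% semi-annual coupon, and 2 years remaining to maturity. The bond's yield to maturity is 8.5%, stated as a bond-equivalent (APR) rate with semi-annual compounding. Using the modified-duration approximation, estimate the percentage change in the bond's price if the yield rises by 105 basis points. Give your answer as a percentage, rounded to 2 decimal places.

-1.89%

Periodic yield y = 0.0425. Modified duration first:
  t   CF        PV=CF/(1+0.0425)^t    t·PV
  1        4.625         4.4365         4.4365
  2        4.625         4.2556         8.5112
  3        4.625         4.0821        12.2463
  4      104.625        88.5791       354.3164
  Σ                    101.3532       379.5103
P = 101.3532; D_Mac = 3.74443 half-year periods = 1.87222 yrs; D_mod = 1.87222/(1+0.0425) = 1.79589 yrs.
ΔP/P ≈ -D_mod · Δy = -1.79589 × (+0.0105) = -0.018857 = -1.8857%.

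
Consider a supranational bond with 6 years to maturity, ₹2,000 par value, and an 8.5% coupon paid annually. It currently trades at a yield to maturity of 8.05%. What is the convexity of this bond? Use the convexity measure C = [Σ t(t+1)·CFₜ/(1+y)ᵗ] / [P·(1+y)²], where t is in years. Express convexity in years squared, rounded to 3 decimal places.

27.706

With y = 0.0805:
  t   CF        PV=CF/(1+0.0805)^t    t·PV        t(t+1)·PV
  1       170.00       157.3346       157.3346         314.6691
  2       170.00       145.6127       291.2255         873.6764
  3       170.00       134.7642       404.2927       1,617.1707
  4       170.00       124.7239       498.8958       2,494.4789
  5       170.00       115.4317       577.1585       3,462.9508
  6     2,170.00     1,363.6757     8,182.0543      57,274.3800
  Σ                  2,041.5429    10,110.9612      66,037.3260
P = 2,041.5429.
Convexity = Σ t(t+1)·PV / [P·(1+y)²] = 66,037.3260 / (2,041.5429 × 1.167480) = 27.70648.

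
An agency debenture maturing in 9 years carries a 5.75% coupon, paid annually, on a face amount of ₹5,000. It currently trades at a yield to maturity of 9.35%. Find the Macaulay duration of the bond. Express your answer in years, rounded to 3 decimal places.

Periodic yield y = 0.0935. Discount each cash flow and weight by its year:
  t   CF        PV=CF/(1+0.0935)^t    t·PV
  1       287.50       262.9172       262.9172
  2       287.50       240.4364       480.8729
  3       287.50       219.8779       659.6336
  4       287.50       201.0771       804.3086
  5       287.50       183.8840       919.4199
  6       287.50       168.1609     1,008.9656
  7       287.50       153.7823     1,076.4761
  8       287.50       140.6331     1,125.0648
  9     5,287.50     2,365.2731    21,287.4580
  Σ                  3,936.0421    27,625.1166
Price P = Σ PV = 3,936.0421.
Macaulay duration = Σ(t·PV) / P = 27,625.1166 / 3,936.0421 = 7.01850 years.

7.019 years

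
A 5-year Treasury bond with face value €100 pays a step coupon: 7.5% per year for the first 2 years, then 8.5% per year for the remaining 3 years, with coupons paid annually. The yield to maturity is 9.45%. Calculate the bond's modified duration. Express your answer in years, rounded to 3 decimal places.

3.940 years

Periodic yield y = 0.0945. First find Macaulay duration:
  t   CF        PV=CF/(1+0.0945)^t    t·PV
  1         7.50         6.8524         6.8524
  2         7.50         6.2608        12.5216
  3         8.50         6.4829        19.4488
  4         8.50         5.9232        23.6928
  5       108.50        69.0798       345.3989
  Σ                     94.5991       407.9145
P = 94.5991; Macaulay duration = 407.9145 / 94.5991 = 4.31203 years.
Modified duration = D_Mac / (1 + y) = 4.31203 / 1.0945 = 3.93973 years.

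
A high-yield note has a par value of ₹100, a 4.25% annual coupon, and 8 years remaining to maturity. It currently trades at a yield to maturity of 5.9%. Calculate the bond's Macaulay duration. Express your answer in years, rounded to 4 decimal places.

Periodic yield y = 0.059. Discount each cash flow and weight by its year:
  t   CF        PV=CF/(1+0.059)^t    t·PV
  1         4.25         4.0132         4.0132
  2         4.25         3.7896         7.5793
  3         4.25         3.5785        10.7355
  4         4.25         3.3791        13.5165
  5         4.25         3.1909        15.9544
  6         4.25         3.0131        18.0786
  7         4.25         2.8452        19.9166
  8       104.25        65.9035       527.2279
  Σ                     89.7132       617.0219
Price P = Σ PV = 89.7132.
Macaulay duration = Σ(t·PV) / P = 617.0219 / 89.7132 = 6.87772 years.

6.8777 years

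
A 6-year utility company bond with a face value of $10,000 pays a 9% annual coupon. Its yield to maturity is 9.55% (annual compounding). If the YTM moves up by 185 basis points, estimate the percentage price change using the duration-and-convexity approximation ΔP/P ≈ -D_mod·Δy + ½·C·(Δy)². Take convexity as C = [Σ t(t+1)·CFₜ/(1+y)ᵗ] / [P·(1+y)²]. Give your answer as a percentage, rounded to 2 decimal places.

With y = 0.0955:
  t   CF        PV=CF/(1+0.0955)^t    t·PV        t(t+1)·PV
  1       900.00       821.5427       821.5427       1,643.0853
  2       900.00       749.9249     1,499.8497       4,499.5491
  3       900.00       684.5503     2,053.6509       8,214.6036
  4       900.00       624.8748     2,499.4990      12,497.4952
  5       900.00       570.4014     2,852.0071      17,112.0427
  6    10,900.00     6,305.9744    37,835.8467     264,850.9268
  Σ                  9,757.2685    47,562.3961     308,817.7026
P = 9,757.2685; D_Mac = 4.87456 yrs; D_mod = 4.44962 yrs; C = 26.37237.
Duration effect: -4.44962 × (+0.0185) = -0.082318
Convexity effect: 0.5 × 26.37237 × (0.0185)² = +0.0045130
ΔP/P ≈ -0.082318 + 0.0045130 = -0.077805 = -7.7805%.

-7.78%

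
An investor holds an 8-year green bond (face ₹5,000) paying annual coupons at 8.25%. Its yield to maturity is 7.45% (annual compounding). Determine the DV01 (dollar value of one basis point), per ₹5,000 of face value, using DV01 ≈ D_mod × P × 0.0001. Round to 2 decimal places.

₹3.02

Periodic yield y = 0.0745.
  t   CF        PV=CF/(1+0.0745)^t    t·PV
  1       412.50       383.8995       383.8995
  2       412.50       357.2820       714.5640
  3       412.50       332.5100       997.5300
  4       412.50       309.4555     1,237.8222
  5       412.50       287.9996     1,439.9979
  6       412.50       268.0313     1,608.1875
  7       412.50       249.4474     1,746.1319
  8     5,412.50     3,046.1168    24,368.9343
  Σ                  5,234.7420    32,497.0673
P = 5,234.7420; D_Mac = 6.20796 yrs; D_mod = 5.77753 yrs.
DV01 ≈ 5.77753 × 5,234.7420 × 0.0001 = 3.024390.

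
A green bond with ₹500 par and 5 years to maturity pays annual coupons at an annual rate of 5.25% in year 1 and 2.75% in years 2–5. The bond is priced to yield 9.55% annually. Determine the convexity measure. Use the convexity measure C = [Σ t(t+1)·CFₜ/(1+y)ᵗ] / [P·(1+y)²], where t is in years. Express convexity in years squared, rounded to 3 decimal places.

22.309

With y = 0.0955:
  t   CF        PV=CF/(1+0.0955)^t    t·PV        t(t+1)·PV
  1        26.25        23.9617        23.9617          47.9233
  2        13.75        11.4572        22.9144          68.7431
  3        13.75        10.4584        31.3752         125.5009
  4        13.75         9.5467        38.1868         190.9340
  5       513.75       325.6041     1,628.0207       9,768.1244
  Σ                    381.0281     1,744.4588      10,201.2256
P = 381.0281.
Convexity = Σ t(t+1)·PV / [P·(1+y)²] = 10,201.2256 / (381.0281 × 1.200120) = 22.30851.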